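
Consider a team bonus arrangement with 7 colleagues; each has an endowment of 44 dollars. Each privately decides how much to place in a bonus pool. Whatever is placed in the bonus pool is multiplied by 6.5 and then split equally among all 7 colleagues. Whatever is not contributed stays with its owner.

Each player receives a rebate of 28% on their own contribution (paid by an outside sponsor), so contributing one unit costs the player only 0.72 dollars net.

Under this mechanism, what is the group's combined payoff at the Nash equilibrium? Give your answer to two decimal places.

2088.24 dollars

Under the mechanism each unit contributed yields (6.5/7) / 0.72 = 1.2897 back to its contributor per unit of net cost, which exceeds 1, making full contribution the dominant choice for everyone.
At the Nash equilibrium everyone contributes 44. Group total payoff = 7 × (44 × 0.28 + 6.5 × 44) = 2088.24.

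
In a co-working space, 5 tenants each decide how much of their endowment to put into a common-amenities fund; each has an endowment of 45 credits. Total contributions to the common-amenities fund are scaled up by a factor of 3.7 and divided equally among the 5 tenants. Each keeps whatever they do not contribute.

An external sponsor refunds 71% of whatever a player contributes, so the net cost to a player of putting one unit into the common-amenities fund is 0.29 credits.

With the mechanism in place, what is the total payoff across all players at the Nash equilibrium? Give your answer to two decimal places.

992.25 credits

Under the mechanism each unit contributed yields (3.7/5) / 0.29 = 2.5517 back to its contributor per unit of net cost, which exceeds 1, making full contribution the dominant choice for everyone.
So the Nash equilibrium is full contribution by all 5; the group earns 5 × (45 × 0.71 + 3.7 × 45) = 992.25.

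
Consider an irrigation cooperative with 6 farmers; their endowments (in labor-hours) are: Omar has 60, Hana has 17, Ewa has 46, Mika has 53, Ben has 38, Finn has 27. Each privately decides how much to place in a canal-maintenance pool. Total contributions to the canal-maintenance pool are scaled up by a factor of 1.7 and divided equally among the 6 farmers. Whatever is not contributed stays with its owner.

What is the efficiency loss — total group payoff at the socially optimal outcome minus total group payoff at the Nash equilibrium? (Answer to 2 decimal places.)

The private return per contributed unit is 1.7/6 = 0.2833 < 1 for every player regardless of endowment, so the Nash equilibrium is zero contribution and the group total is Σ E_j = 60 + 17 + 46 + 53 + 38 + 27 = 241.
Each contributed unit returns 1.700 to the group, so the social optimum is full contribution by everyone: group total = 1.700 × 241 = 409.70.
Efficiency loss = (1.700 − 1) × 241 = 168.70.

168.70 labor-hours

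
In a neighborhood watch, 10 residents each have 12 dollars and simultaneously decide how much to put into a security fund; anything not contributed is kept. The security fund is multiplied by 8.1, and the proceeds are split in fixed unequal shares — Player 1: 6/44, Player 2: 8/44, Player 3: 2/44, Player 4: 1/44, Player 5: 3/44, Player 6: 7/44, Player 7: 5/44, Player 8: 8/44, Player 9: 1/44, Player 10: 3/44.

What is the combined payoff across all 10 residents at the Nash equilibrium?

460.80 dollars

Player j's private return per contributed unit is 8.1 × (j's share). Contributing is weakly dominant for j when that share is at least 1/8.1 = 0.1235, and contributing 0 is dominant otherwise.
The shares above 0.1235 belong to Player 1, Player 2, Player 6 and Player 8, contributing 12 each; the remaining 6 contribute 0. Total contributed: 48.
The security fund pays out 8.1 × 48 = 388.80 in total (split across the unequal shares, but the aggregate is all that matters for the group sum).
The 6 free-riders keep 12 each, adding 72. Group total = 72 + 388.80 = 460.80.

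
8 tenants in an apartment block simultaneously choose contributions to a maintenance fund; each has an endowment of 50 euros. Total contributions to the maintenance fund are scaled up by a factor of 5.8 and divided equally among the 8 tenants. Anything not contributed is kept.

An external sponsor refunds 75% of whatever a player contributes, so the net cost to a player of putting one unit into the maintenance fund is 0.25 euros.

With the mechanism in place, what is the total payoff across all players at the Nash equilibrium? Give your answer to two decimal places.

2620.00 euros

Under the mechanism each unit contributed yields (5.8/8) / 0.25 = 2.9000 back to its contributor per unit of net cost, which exceeds 1, making full contribution the dominant choice for everyone.
So the Nash equilibrium is full contribution by all 8; the group earns 8 × (50 × 0.75 + 5.8 × 50) = 2620.00.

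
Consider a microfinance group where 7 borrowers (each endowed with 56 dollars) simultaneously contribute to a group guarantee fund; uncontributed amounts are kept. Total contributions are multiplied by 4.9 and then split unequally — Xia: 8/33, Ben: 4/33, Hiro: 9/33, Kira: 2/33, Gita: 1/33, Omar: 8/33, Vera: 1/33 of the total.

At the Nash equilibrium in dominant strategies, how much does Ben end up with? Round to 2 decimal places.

Each unit j contributes comes back to j as 4.9 × (j's share), so j prefers to contribute only if that share exceeds 1/4.9 = 0.2041; otherwise keeping the unit dominates.
Xia, Hiro and Omar are above the threshold, contributing 56 each; the remaining 4 contribute 0. Total contributed: 168.
Ben keeps 56 and receives 4.9 × 168 × 4/33 = 99.78 from the group guarantee fund, for a payoff of 155.78.

155.78 dollars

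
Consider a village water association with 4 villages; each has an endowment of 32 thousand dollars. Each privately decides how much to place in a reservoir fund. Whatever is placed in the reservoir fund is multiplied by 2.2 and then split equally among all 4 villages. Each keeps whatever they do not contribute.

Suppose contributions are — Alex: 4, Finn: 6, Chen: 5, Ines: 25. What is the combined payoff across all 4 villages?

176.00 thousand dollars

Total contributed: 4 + 6 + 5 + 25 = 40; total kept: 4 × 32 − 40 = 88.
The reservoir fund pays out 2.2 × 40 = 88.00 in aggregate.
Group total = 88 + 88.00 = 176.00.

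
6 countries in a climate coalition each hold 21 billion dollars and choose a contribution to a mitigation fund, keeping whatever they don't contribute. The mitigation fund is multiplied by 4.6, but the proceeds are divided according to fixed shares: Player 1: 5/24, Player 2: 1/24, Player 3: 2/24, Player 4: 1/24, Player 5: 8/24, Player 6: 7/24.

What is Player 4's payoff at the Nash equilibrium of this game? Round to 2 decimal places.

Each unit j contributes comes back to j as 4.6 × (j's share), so j prefers to contribute only if that share exceeds 1/4.6 = 0.2174; otherwise keeping the unit dominates.
Player 5 and Player 6 are above the threshold, contributing 21 each; the remaining 4 contribute 0. Total contributed: 42.
Player 4 keeps 21 and receives 4.6 × 42 × 1/24 = 8.05 from the mitigation fund, for a payoff of 29.05.

29.05 billion dollars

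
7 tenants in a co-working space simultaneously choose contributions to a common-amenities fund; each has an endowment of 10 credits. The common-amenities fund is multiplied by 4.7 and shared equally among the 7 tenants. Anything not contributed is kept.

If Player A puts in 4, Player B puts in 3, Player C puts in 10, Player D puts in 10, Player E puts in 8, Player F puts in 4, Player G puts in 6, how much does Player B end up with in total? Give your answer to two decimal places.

37.21 credits

Total contributed: 4 + 3 + 10 + 10 + 8 + 4 + 6 = 45.
Each receives 4.7 × 45 / 7 = 30.21 from the common-amenities fund.
Player B keeps 10 − 3 = 7, so Player B's payoff is 7 + 30.21 = 37.21.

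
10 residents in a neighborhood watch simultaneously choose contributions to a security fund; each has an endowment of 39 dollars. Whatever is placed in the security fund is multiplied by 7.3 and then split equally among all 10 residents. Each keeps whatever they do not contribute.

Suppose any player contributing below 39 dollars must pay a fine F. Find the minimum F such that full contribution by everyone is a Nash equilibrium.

Given the others contribute fully, the best deviation is to contribute 0 (any partial contribution still incurs the fine and gives up units whose private return 0.7300 is below 1).
Deviating from 39 to 0 saves 39 dollars but forfeits the deviator's share of the drop in the security fund: 7.3/10 × 39 = 28.47.
So the deviation gain is 39 − 28.47 = 10.53, and the fine must be at least 10.53 dollars to wipe it out.

10.53 dollars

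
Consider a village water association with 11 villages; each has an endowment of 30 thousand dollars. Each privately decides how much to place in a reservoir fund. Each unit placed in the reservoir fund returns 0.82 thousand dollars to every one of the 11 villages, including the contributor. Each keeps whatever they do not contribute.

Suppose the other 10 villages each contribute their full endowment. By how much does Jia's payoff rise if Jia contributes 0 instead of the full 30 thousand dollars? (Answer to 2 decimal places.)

Switching from a contribution of 30 to 0 lets Jia keep an extra 30 thousand dollars, but lowers the reservoir fund by 30, which costs Jia their own share of that drop: 0.82 × 30 = 24.60.
Net gain = 30 − 24.60 = 5.40. The private return per contributed unit (0.82) is below 1, so free-riding is indeed the best response regardless of what the others do.

5.40 thousand dollars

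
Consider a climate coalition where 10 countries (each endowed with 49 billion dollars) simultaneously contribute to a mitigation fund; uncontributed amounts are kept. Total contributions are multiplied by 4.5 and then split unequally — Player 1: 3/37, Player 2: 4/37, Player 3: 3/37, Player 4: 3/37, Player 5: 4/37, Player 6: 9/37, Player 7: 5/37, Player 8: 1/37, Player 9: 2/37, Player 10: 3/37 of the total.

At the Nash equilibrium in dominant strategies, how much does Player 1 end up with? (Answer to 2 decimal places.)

66.88 billion dollars

Player j's private return per contributed unit is 4.5 × (j's share). Contributing is weakly dominant for j when that share is at least 1/4.5 = 0.2222, and contributing 0 is dominant otherwise.
Player 6 alone (share 9/37) is above the threshold, contributing 49; the remaining 9 contribute 0. Total contributed: 49.
Player 1 keeps 49 and receives 4.5 × 49 × 3/37 = 17.88 from the mitigation fund, for a payoff of 66.88.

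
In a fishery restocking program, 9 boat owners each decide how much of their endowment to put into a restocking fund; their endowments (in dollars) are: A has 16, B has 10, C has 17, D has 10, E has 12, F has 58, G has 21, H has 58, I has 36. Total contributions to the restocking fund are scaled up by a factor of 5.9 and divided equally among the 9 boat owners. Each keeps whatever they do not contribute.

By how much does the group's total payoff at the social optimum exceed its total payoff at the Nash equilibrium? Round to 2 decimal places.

1166.20 dollars

The private return per contributed unit is 5.9/9 = 0.6556 < 1 for every player regardless of endowment, so the Nash equilibrium is zero contribution and the group total is Σ E_j = 16 + 10 + 17 + 10 + 12 + 58 + 21 + 58 + 36 = 238.
Each contributed unit returns 5.900 to the group, so the social optimum is full contribution by everyone: group total = 5.900 × 238 = 1404.20.
Efficiency loss = (5.900 − 1) × 238 = 1166.20.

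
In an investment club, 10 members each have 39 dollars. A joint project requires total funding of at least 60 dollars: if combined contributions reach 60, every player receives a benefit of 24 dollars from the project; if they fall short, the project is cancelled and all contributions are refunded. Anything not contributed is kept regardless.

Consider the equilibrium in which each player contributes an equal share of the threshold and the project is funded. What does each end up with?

57 dollars

Equal share of the threshold: 60/10 = 6.
At this profile no one gains by cutting their contribution: any cut drops the total below 60, the project is cancelled, contributions are refunded, and the deviator ends with 39, which is less than 39 − 6 + 24 = 57. Contributing more than 6 just wastes the excess. So contributing exactly 6 is a best response.
Each player's payoff: 39 − 6 + 24 = 57.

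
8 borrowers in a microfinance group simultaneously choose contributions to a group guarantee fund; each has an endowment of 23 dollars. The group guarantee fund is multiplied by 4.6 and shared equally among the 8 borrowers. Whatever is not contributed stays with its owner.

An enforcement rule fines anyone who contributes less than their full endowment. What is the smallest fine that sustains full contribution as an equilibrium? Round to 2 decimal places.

9.78 dollars

Given the others contribute fully, the best deviation is to contribute 0 (any partial contribution still incurs the fine and gives up units whose private return 0.5750 is below 1).
Deviating from 23 to 0 saves 23 dollars but forfeits the deviator's share of the drop in the group guarantee fund: 4.6/8 × 23 = 13.22.
So the deviation gain is 23 − 13.22 = 9.78, and the fine must be at least 9.78 dollars to wipe it out.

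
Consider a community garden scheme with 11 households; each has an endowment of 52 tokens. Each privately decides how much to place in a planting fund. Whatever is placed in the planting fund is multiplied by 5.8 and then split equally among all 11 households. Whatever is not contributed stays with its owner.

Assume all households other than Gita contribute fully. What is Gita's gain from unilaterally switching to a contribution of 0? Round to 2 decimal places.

24.58 tokens

Switching from a contribution of 52 to 0 lets Gita keep an extra 52 tokens, but lowers the planting fund by 52, which costs Gita their own share of that drop: 5.8/11 × 52 = 27.42.
Net gain = 52 − 27.42 = 24.58. The private return per contributed unit (0.5273) is below 1, so free-riding is indeed the best response regardless of what the others do.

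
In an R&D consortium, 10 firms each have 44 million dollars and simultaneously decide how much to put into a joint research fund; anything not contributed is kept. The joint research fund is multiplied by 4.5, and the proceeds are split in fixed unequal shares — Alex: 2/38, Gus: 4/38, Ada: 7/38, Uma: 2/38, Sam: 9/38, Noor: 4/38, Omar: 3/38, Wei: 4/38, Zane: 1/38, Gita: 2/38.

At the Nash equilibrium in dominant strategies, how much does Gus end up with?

Each unit j contributes comes back to j as 4.5 × (j's share), so j prefers to contribute only if that share exceeds 1/4.5 = 0.2222; otherwise keeping the unit dominates.
Only Sam (9/38) clears that bar, contributing 44; the remaining 9 contribute 0. Total contributed: 44.
Gus keeps 44 and receives 4.5 × 44 × 4/38 = 20.84 from the joint research fund, for a payoff of 64.84.

64.84 million dollars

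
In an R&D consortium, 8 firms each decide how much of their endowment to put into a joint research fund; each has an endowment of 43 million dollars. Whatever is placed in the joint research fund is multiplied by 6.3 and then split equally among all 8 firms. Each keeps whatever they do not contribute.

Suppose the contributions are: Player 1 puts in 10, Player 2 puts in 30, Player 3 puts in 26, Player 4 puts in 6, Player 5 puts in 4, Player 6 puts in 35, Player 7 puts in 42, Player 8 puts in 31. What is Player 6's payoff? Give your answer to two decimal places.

Total contributed: 10 + 30 + 26 + 6 + 4 + 35 + 42 + 31 = 184.
Each receives 6.3 × 184 / 8 = 144.90 from the joint research fund.
Player 6 keeps 43 − 35 = 8, so Player 6's payoff is 8 + 144.90 = 152.90.

152.90 million dollars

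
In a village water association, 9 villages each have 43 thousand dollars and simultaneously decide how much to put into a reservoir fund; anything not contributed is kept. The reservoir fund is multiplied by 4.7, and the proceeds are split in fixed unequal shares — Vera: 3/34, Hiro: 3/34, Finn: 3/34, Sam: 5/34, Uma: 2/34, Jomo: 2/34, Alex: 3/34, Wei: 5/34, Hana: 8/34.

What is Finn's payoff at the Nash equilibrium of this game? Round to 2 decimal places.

A player with share s gets back 4.7·s per unit contributed, so full contribution is dominant for anyone with s > 1/4.7 = 0.2128 and zero contribution is dominant for anyone below.
The only share above 0.2128 is Hana's 8/34, contributing 43; the remaining 8 contribute 0. Total contributed: 43.
Finn keeps 43 and receives 4.7 × 43 × 3/34 = 17.83 from the reservoir fund, for a payoff of 60.83.

60.83 thousand dollars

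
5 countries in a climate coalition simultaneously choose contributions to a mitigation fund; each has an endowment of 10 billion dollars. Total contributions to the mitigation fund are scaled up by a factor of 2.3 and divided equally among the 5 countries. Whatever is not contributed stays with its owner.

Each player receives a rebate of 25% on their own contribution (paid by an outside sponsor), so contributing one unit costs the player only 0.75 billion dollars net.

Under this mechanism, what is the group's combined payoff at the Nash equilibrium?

50.00 billion dollars

The effective private return is (2.3/5) / 0.75 = 0.6133, which is still under 1, so the mechanism doesn't change anyone's dominant strategy: zero contribution.
Everyone keeps their endowment and the group total is 5 × 10 = 50.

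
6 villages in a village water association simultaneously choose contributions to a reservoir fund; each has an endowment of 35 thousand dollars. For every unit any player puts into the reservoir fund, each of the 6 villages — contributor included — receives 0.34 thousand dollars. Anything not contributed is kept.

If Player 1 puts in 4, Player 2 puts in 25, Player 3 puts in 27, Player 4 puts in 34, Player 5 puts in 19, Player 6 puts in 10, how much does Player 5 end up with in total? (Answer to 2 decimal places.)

Total contributed: 4 + 25 + 27 + 34 + 19 + 10 = 119.
Each receives 0.34 × 119 = 40.46 from the reservoir fund.
Player 5 keeps 35 − 19 = 16, so Player 5's payoff is 16 + 40.46 = 56.46.

56.46 thousand dollars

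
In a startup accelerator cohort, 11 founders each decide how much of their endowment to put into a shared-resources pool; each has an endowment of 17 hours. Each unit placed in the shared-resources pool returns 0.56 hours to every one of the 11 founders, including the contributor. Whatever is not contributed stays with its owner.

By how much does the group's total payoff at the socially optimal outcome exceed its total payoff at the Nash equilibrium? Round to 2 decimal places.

The private return per contributed unit is 0.56 < 1, so contributing 0 is dominant for every player. At the Nash equilibrium everyone keeps their 17, and the group total is 11 × 17 = 187.
Each contributed unit returns 6.160 to the group as a whole (0.56 to each of 11 players), which exceeds 1, so the social optimum is full contribution: group total = 6.160 × 187 = 1151.92.
Efficiency loss = 1151.92 − 187 = 964.92.

964.92 hours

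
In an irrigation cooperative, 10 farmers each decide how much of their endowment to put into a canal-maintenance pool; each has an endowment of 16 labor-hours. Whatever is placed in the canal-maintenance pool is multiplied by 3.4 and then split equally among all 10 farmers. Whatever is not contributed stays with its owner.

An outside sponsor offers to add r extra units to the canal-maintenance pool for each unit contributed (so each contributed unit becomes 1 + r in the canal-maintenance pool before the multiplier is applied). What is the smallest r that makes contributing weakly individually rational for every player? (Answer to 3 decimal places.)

1.941

With matching at rate r, one contributed unit becomes (1 + r) in the canal-maintenance pool and returns 3.4 × (1 + r) / 10 to the contributor.
Setting this equal to 1: 1 + r = 10/3.4 = 2.9412.
So the minimum matching rate is r = 2.9412 − 1 = 1.941.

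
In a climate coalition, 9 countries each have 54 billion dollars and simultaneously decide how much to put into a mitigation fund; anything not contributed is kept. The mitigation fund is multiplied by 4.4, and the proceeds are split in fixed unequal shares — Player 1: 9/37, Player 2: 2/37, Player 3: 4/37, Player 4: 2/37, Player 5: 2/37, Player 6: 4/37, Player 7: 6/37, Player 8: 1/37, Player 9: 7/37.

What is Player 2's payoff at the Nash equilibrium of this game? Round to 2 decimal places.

For player j, contributing a unit is worthwhile iff 4.4 × (j's share) ≥ 1, i.e. iff j's share is at least 0.2273.
The only share above 0.2273 is Player 1's 9/37, contributing 54; the remaining 8 contribute 0. Total contributed: 54.
Player 2 keeps 54 and receives 4.4 × 54 × 2/37 = 12.84 from the mitigation fund, for a payoff of 66.84.

66.84 billion dollars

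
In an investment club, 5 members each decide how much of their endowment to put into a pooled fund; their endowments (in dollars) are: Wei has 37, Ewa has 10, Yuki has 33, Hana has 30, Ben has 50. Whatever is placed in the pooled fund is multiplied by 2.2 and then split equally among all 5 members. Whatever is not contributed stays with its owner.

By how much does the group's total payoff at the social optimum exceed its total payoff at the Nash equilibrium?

The private return per contributed unit is 2.2/5 = 0.4400 < 1 for every player regardless of endowment, so the Nash equilibrium is zero contribution and the group total is Σ E_j = 37 + 10 + 33 + 30 + 50 = 160.
Each contributed unit returns 2.200 to the group, so the social optimum is full contribution by everyone: group total = 2.200 × 160 = 352.00.
Efficiency loss = (2.200 − 1) × 160 = 192.00.

192.00 dollars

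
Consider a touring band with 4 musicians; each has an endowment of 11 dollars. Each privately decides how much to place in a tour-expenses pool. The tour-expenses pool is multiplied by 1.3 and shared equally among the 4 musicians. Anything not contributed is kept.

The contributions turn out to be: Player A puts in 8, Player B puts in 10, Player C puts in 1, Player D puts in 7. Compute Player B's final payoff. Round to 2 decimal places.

Total contributed: 8 + 10 + 1 + 7 = 26.
Each receives 1.3 × 26 / 4 = 8.45 from the tour-expenses pool.
Player B keeps 11 − 10 = 1, so Player B's payoff is 1 + 8.45 = 9.45.

9.45 dollars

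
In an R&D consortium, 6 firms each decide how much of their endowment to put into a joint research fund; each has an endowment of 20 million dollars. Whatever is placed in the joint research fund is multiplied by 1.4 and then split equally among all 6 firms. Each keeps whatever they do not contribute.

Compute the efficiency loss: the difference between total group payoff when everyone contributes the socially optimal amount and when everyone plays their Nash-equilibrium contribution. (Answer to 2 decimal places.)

48.00 million dollars

Each contributed unit returns 1.4/6 = 0.2333 to its contributor — below 1 — so contributing 0 is dominant for every player. At the Nash equilibrium everyone keeps their 20, and the group total is 6 × 20 = 120.
Each contributed unit returns 1.400 to the group as a whole (0.2333 to each of 6 players), which exceeds 1, so the social optimum is full contribution: group total = 1.400 × 120 = 168.00.
Efficiency loss = 168.00 − 120 = 48.00.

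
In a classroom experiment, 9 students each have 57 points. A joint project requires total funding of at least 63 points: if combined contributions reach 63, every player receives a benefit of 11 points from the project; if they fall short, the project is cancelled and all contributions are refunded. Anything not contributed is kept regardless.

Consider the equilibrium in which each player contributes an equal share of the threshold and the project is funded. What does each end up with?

Equal share of the threshold: 63/9 = 7.
At this profile no one gains by cutting their contribution: any cut drops the total below 63, the project is cancelled, contributions are refunded, and the deviator ends with 57, which is less than 57 − 7 + 11 = 61. Contributing more than 7 just wastes the excess. So contributing exactly 7 is a best response.
Each player's payoff: 57 − 7 + 11 = 61.

61 points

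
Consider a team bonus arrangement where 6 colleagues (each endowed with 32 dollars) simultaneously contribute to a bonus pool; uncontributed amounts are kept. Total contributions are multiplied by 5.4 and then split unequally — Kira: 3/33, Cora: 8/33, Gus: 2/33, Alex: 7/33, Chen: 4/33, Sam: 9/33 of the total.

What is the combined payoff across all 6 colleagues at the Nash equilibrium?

Player j's private return per contributed unit is 5.4 × (j's share). Contributing is weakly dominant for j when that share is at least 1/5.4 = 0.1852, and contributing 0 is dominant otherwise.
Cora, Alex and Sam clear that bar, contributing 32 each; the remaining 3 contribute 0. Total contributed: 96.
The bonus pool pays out 5.4 × 96 = 518.40 in total (split across the unequal shares, but the aggregate is all that matters for the group sum).
The 3 free-riders keep 32 each, adding 96. Group total = 96 + 518.40 = 614.40.

614.40 dollars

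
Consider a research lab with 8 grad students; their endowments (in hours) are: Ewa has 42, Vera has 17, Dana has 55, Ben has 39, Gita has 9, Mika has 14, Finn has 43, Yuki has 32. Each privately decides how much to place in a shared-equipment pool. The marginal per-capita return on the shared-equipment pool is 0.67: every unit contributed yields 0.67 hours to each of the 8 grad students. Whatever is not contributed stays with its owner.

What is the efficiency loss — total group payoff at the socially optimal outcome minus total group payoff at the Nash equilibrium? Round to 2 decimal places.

1094.36 hours

The private return per contributed unit is 0.67 < 1 for everyone, so the Nash equilibrium is zero contribution and the group total is Σ E_j = 42 + 17 + 55 + 39 + 9 + 14 + 43 + 32 = 251.
Each contributed unit returns 5.360 to the group, so the social optimum is full contribution by everyone: group total = 5.360 × 251 = 1345.36.
Efficiency loss = (5.360 − 1) × 251 = 1094.36.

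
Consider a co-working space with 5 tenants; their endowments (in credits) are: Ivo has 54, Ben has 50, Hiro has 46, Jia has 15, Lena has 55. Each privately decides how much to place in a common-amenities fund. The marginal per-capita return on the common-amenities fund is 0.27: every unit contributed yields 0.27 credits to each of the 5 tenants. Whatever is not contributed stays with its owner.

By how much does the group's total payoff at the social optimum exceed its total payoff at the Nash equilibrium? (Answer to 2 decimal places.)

The private return per contributed unit is 0.27 < 1 for everyone, so the Nash equilibrium is zero contribution and the group total is Σ E_j = 54 + 50 + 46 + 15 + 55 = 220.
Each contributed unit returns 1.350 to the group, so the social optimum is full contribution by everyone: group total = 1.350 × 220 = 297.00.
Efficiency loss = (1.350 − 1) × 220 = 77.00.

77.00 credits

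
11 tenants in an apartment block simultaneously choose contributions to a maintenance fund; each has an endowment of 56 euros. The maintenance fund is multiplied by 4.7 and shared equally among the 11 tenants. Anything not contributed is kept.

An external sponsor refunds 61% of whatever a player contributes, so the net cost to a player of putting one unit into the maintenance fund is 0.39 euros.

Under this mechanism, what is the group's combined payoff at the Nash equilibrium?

3270.96 euros

Under the mechanism each unit contributed yields (4.7/11) / 0.39 = 1.0956 back to its contributor per unit of net cost, which exceeds 1, making full contribution the dominant choice for everyone.
So the Nash equilibrium is full contribution by all 11; the group earns 11 × (56 × 0.61 + 4.7 × 56) = 3270.96.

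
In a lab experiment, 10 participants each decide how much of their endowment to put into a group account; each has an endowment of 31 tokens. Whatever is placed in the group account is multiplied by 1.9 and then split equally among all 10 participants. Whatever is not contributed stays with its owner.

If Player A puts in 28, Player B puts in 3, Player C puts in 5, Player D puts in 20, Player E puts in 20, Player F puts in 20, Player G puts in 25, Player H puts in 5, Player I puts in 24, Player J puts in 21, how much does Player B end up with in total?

Total contributed: 28 + 3 + 5 + 20 + 20 + 20 + 25 + 5 + 24 + 21 = 171.
Each receives 1.9 × 171 / 10 = 32.49 from the group account.
Player B keeps 31 − 3 = 28, so Player B's payoff is 28 + 32.49 = 60.49.

60.49 tokens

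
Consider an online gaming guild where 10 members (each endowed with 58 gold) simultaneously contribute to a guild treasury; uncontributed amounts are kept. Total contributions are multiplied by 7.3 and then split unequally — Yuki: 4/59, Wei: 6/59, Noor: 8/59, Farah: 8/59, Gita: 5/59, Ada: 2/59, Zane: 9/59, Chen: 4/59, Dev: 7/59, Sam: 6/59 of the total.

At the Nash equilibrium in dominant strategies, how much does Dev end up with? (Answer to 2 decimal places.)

108.23 gold

A player with share s gets back 7.3·s per unit contributed, so full contribution is dominant for anyone with s > 1/7.3 = 0.1370 and zero contribution is dominant for anyone below.
Zane alone (share 9/59) is above the threshold, contributing 58; the remaining 9 contribute 0. Total contributed: 58.
Dev keeps 58 and receives 7.3 × 58 × 7/59 = 50.23 from the guild treasury, for a payoff of 108.23.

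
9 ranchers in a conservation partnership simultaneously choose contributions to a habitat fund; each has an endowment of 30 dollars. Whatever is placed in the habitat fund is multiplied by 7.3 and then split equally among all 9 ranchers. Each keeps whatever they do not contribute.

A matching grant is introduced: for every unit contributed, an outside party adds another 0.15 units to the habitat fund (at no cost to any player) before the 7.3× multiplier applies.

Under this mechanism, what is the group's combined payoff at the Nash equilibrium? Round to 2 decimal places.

270.00 dollars

The effective private return is 7.3 × 1.15 / 9 = 0.9328, which is still under 1, so the mechanism doesn't change anyone's dominant strategy: zero contribution.
At the Nash equilibrium no one contributes; group total payoff = 9 × 30 = 270.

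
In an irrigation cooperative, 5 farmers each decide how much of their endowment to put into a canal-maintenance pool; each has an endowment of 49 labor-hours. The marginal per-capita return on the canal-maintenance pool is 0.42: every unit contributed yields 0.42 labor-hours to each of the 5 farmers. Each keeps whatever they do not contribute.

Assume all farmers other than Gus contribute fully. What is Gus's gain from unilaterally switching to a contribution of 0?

Switching from a contribution of 49 to 0 lets Gus keep an extra 49 labor-hours, but lowers the canal-maintenance pool by 49, which costs Gus their own share of that drop: 0.42 × 49 = 20.58.
Net gain = 49 − 20.58 = 28.42. The private return per contributed unit (0.42) is below 1, so free-riding is indeed the best response regardless of what the others do.

28.42 labor-hours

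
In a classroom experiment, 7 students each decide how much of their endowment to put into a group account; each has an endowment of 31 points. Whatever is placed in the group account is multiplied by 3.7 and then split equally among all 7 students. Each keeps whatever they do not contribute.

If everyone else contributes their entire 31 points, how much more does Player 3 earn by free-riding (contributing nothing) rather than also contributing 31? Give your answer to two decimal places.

14.61 points

Switching from a contribution of 31 to 0 lets Player 3 keep an extra 31 points, but lowers the group account by 31, which costs Player 3 their own share of that drop: 3.7/7 × 31 = 16.39.
Net gain = 31 − 16.39 = 14.61. The private return per contributed unit (0.5286) is below 1, so free-riding is indeed the best response regardless of what the others do.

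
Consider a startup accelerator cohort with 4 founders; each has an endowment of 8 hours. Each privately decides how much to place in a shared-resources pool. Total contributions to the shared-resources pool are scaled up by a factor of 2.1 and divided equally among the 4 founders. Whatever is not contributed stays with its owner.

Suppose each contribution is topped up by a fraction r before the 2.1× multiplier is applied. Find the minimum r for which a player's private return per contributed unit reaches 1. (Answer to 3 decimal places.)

With matching at rate r, one contributed unit becomes (1 + r) in the shared-resources pool and returns 2.1 × (1 + r) / 4 to the contributor.
Setting this equal to 1: 1 + r = 4/2.1 = 1.9048.
So the minimum matching rate is r = 1.9048 − 1 = 0.905.

0.905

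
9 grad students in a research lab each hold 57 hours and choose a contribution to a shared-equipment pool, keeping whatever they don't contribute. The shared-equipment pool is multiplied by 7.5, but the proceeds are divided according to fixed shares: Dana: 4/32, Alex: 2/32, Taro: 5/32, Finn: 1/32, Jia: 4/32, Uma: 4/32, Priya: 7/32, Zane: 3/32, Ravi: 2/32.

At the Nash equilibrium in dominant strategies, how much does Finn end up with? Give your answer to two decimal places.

83.72 hours

A player with share s gets back 7.5·s per unit contributed, so full contribution is dominant for anyone with s > 1/7.5 = 0.1333 and zero contribution is dominant for anyone below.
Taro and Priya clear that bar, contributing 57 each; the remaining 7 contribute 0. Total contributed: 114.
Finn keeps 57 and receives 7.5 × 114 × 1/32 = 26.72 from the shared-equipment pool, for a payoff of 83.72.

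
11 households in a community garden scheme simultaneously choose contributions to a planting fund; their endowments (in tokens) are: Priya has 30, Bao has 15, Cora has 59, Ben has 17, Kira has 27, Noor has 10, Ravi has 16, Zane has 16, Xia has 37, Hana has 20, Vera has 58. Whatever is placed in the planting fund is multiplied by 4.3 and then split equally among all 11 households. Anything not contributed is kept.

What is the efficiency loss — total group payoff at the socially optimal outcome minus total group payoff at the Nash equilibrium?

The private return per contributed unit is 4.3/11 = 0.3909 < 1 for every player regardless of endowment, so the Nash equilibrium is zero contribution and the group total is Σ E_j = 30 + 15 + 59 + 17 + 27 + 10 + 16 + 16 + 37 + 20 + 58 = 305.
Each contributed unit returns 4.300 to the group, so the social optimum is full contribution by everyone: group total = 4.300 × 305 = 1311.50.
Efficiency loss = (4.300 − 1) × 305 = 1006.50.

1006.50 tokens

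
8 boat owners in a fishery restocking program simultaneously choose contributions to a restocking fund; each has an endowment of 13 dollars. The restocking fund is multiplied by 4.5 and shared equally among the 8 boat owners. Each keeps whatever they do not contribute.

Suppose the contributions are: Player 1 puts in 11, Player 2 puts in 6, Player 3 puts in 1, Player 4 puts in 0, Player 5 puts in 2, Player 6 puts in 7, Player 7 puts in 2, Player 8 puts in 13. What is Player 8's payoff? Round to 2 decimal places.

23.63 dollars

Total contributed: 11 + 6 + 1 + 0 + 2 + 7 + 2 + 13 = 42.
Each receives 4.5 × 42 / 8 = 23.63 from the restocking fund.
Player 8 keeps 13 − 13 = 0, so Player 8's payoff is 0 + 23.63 = 23.63.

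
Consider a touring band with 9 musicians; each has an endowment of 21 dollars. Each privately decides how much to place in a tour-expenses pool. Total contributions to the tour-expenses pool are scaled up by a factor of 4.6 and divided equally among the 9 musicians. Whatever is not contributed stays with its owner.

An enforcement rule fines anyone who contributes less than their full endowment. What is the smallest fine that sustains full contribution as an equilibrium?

10.27 dollars

Given the others contribute fully, the best deviation is to contribute 0 (any partial contribution still incurs the fine and gives up units whose private return 0.5111 is below 1).
Deviating from 21 to 0 saves 21 dollars but forfeits the deviator's share of the drop in the tour-expenses pool: 4.6/9 × 21 = 10.73.
So the deviation gain is 21 − 10.73 = 10.27, and the fine must be at least 10.27 dollars to wipe it out.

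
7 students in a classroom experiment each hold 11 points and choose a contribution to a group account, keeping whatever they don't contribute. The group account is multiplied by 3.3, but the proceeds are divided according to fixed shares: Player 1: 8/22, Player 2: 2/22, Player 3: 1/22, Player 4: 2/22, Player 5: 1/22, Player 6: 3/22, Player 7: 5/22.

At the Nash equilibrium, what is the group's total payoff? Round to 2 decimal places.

102.30 points

Each unit j contributes comes back to j as 3.3 × (j's share), so j prefers to contribute only if that share exceeds 1/3.3 = 0.3030; otherwise keeping the unit dominates.
Player 1 alone (share 8/22) is above the threshold, contributing 11; the remaining 6 contribute 0. Total contributed: 11.
The group account pays out 3.3 × 11 = 36.30 in total (split across the unequal shares, but the aggregate is all that matters for the group sum).
The 6 free-riders keep 11 each, adding 66. Group total = 66 + 36.30 = 102.30.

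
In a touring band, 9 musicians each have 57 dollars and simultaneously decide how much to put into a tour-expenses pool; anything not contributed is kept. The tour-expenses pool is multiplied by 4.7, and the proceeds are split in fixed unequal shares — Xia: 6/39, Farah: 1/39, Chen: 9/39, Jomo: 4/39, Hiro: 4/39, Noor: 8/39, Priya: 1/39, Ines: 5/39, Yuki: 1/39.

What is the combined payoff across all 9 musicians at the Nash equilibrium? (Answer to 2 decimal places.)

723.90 dollars

Each unit j contributes comes back to j as 4.7 × (j's share), so j prefers to contribute only if that share exceeds 1/4.7 = 0.2128; otherwise keeping the unit dominates.
The only share above 0.2128 is Chen's 9/39, contributing 57; the remaining 8 contribute 0. Total contributed: 57.
The tour-expenses pool pays out 4.7 × 57 = 267.90 in total (split across the unequal shares, but the aggregate is all that matters for the group sum).
The 8 free-riders keep 57 each, adding 456. Group total = 456 + 267.90 = 723.90.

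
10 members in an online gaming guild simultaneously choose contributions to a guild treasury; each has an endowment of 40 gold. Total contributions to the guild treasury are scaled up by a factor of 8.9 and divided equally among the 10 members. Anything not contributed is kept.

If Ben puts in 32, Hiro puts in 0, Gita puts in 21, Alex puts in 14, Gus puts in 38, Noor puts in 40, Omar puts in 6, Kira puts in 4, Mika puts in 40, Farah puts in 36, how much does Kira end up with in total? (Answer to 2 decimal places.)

241.59 gold

Total contributed: 32 + 0 + 21 + 14 + 38 + 40 + 6 + 4 + 40 + 36 = 231.
Each receives 8.9 × 231 / 10 = 205.59 from the guild treasury.
Kira keeps 40 − 4 = 36, so Kira's payoff is 36 + 205.59 = 241.59.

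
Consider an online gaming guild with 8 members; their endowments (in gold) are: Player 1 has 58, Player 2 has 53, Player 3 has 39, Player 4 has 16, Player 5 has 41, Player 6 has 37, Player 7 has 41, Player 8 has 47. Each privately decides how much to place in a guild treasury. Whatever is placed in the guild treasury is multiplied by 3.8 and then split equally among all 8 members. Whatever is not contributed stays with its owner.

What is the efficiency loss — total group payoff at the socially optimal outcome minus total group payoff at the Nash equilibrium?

The private return per contributed unit is 3.8/8 = 0.4750 < 1 for every player regardless of endowment, so the Nash equilibrium is zero contribution and the group total is Σ E_j = 58 + 53 + 39 + 16 + 41 + 37 + 41 + 47 = 332.
Each contributed unit returns 3.800 to the group, so the social optimum is full contribution by everyone: group total = 3.800 × 332 = 1261.60.
Efficiency loss = (3.800 − 1) × 332 = 929.60.

929.60 gold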